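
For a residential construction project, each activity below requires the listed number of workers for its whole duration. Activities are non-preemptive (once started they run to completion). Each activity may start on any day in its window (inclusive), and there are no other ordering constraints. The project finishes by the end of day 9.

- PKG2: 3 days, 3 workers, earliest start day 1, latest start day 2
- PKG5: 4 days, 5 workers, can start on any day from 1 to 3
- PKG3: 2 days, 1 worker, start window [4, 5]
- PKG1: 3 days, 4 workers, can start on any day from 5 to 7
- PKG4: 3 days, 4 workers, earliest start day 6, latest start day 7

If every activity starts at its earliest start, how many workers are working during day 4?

At early start, day 4 has: PKG5, PKG3.
Demand: 5 + 1 = 6.

6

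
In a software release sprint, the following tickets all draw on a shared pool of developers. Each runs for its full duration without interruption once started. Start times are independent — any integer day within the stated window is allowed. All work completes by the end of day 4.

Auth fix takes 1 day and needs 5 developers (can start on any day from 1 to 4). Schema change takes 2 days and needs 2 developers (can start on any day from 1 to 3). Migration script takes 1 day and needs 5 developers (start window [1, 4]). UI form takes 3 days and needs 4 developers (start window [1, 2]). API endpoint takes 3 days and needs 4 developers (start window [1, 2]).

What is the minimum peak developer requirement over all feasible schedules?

Early-start (Auth fix@1, Schema change@1, Migration script@1, UI form@1, API endpoint@1) gives peak 20: d1:20  d2:10  d3:8  d4:0.
Shift Schema change→2, UI form→2, API endpoint→2.
Schedule Auth fix@1, Schema change@2, Migration script@1, UI form@2, API endpoint@2: d1:10  d2:10  d3:10  d4:8 — peak 10.
Total developer-days = 38 over 4 days ⇒ peak ≥ ⌈38/4⌉ = 10, so 10 is optimal.

10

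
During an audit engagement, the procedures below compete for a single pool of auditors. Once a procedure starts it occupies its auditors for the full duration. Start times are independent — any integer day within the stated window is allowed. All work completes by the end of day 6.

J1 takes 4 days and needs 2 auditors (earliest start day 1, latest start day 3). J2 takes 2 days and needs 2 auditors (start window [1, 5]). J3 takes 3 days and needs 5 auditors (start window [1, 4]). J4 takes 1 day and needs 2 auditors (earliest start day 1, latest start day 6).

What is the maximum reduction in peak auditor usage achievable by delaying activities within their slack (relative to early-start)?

4

Early-start peak: d1:11  d2:9  d3:7  d4:2  d5:0  d6:0 ⇒ 11.
Leveled (J1@1, J2@1, J3@3, J4@1): d1:6  d2:4  d3:7  d4:7  d5:5  d6:0 ⇒ 7.
Reduction 11 − 7 = 4.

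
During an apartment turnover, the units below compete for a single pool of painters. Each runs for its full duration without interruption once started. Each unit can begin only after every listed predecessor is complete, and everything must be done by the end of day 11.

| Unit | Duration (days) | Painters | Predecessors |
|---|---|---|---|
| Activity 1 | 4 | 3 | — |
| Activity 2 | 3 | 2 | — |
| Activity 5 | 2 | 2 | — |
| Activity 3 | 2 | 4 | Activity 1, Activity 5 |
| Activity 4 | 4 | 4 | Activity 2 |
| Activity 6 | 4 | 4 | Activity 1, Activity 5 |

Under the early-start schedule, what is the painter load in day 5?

12

At early start, day 5 has: Activity 3, Activity 4, Activity 6.
Demand: 4 + 4 + 4 = 12.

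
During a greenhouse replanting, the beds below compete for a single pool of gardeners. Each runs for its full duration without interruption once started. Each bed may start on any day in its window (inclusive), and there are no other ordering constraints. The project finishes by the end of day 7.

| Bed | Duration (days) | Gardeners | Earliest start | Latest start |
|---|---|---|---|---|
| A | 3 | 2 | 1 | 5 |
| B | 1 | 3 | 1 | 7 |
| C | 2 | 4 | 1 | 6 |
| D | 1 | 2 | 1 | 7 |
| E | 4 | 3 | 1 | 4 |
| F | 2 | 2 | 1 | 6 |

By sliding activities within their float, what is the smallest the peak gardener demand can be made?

6

Early-start (A@1, B@1, C@1, D@1, E@1, F@1) gives peak 16: d1:16  d2:11  d3:5  d4:3  d5:0  d6:0  d7:0.
Shift C→2, D→4, E→4, F→5.
Schedule A@1, B@1, C@2, D@4, E@4, F@5: d1:5  d2:6  d3:6  d4:5  d5:5  d6:5  d7:3 — peak 6.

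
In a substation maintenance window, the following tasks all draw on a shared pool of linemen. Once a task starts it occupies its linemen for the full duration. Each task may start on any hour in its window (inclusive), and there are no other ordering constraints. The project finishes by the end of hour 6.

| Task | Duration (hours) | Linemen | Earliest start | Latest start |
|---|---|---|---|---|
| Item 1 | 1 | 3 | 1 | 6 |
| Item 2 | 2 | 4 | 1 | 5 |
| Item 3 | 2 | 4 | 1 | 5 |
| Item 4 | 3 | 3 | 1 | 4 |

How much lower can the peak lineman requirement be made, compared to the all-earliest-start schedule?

7

Early-start peak: h1:14  h2:11  h3:3  h4:0  h5:0  h6:0 ⇒ 14.
Leveled (Item 1@1, Item 2@1, Item 3@3, Item 4@2): h1:7  h2:7  h3:7  h4:7  h5:0  h6:0 ⇒ 7.
Reduction 14 − 7 = 7.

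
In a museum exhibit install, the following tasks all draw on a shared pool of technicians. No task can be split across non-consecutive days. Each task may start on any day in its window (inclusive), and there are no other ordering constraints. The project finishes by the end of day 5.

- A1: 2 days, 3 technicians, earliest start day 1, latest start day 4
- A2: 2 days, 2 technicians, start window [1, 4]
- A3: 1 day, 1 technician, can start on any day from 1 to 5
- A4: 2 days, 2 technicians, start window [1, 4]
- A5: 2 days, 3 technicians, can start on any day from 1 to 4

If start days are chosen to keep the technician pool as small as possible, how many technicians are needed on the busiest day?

Early-start (A1@1, A2@1, A3@1, A4@1, A5@1) gives peak 11: d1:11  d2:10  d3:0  d4:0  d5:0.
Shift A3→3, A4→3, A5→4.
Schedule A1@1, A2@1, A3@3, A4@3, A5@4: d1:5  d2:5  d3:3  d4:5  d5:3 — peak 5.
Total technician-days = 21 over 5 days ⇒ peak ≥ ⌈21/5⌉ = 5, so 5 is optimal.

5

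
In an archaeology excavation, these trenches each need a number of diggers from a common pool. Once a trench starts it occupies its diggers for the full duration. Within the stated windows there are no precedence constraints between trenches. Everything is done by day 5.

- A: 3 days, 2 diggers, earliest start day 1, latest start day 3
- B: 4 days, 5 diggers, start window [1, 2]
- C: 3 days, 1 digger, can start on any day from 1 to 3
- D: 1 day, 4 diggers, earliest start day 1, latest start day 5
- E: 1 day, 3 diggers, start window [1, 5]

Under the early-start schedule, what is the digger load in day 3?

8

At early start, day 3 has: A, B, C.
Demand: 2 + 5 + 1 = 8.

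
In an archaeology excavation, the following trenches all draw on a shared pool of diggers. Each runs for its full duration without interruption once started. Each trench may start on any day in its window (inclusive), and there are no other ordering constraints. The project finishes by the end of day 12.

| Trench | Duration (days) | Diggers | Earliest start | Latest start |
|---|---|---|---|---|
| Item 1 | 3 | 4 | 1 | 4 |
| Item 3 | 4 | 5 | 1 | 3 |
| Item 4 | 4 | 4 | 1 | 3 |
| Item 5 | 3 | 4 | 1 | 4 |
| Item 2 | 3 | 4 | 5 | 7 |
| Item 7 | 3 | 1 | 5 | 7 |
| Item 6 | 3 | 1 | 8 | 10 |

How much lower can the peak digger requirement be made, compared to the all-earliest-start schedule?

4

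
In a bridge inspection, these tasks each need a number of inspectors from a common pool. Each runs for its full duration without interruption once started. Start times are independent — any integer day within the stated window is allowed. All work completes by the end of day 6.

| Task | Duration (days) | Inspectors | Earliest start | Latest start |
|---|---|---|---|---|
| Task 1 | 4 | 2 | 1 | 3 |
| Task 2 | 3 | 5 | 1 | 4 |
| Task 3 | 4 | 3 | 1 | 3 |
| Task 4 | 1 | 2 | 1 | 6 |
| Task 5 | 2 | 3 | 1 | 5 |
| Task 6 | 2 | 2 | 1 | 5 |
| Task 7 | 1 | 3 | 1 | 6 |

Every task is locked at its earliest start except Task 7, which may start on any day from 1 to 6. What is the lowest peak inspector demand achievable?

17

Task 7@1: d1:20  d2:15  d3:10  d4:5  d5:0  d6:0 → peak 20
Task 7@2: d1:17  d2:18  d3:10  d4:5  d5:0  d6:0 → peak 18
Task 7@3: d1:17  d2:15  d3:13  d4:5  d5:0  d6:0 → peak 17
Task 7@4: d1:17  d2:15  d3:10  d4:8  d5:0  d6:0 → peak 17
Task 7@5: d1:17  d2:15  d3:10  d4:5  d5:3  d6:0 → peak 17
Task 7@6: d1:17  d2:15  d3:10  d4:5  d5:0  d6:3 → peak 17
Best is Task 7@3, peak 17.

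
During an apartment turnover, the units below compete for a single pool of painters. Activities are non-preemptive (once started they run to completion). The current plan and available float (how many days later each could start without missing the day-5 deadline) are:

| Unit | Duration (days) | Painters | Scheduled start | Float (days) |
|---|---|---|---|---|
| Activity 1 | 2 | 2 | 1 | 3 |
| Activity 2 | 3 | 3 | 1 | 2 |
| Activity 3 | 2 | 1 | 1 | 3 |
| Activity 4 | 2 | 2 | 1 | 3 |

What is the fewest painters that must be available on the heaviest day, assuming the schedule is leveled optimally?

4

Early-start (Activity 1@1, Activity 2@1, Activity 3@1, Activity 4@1) gives peak 8: d1:8  d2:8  d3:3  d4:0  d5:0.
Shift Activity 2→3, Activity 3→3.
Schedule Activity 1@1, Activity 2@3, Activity 3@3, Activity 4@1: d1:4  d2:4  d3:4  d4:4  d5:3 — peak 4.
Total painter-days = 19 over 5 days ⇒ peak ≥ ⌈19/5⌉ = 4, so 4 is optimal.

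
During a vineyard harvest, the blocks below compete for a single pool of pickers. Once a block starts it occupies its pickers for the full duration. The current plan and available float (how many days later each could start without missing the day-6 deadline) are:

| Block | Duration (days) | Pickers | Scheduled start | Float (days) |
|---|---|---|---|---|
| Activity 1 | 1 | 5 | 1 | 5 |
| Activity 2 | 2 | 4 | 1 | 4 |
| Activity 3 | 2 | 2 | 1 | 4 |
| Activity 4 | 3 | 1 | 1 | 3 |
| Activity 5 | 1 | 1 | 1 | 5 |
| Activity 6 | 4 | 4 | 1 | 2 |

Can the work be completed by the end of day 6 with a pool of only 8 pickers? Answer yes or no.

Schedule Activity 1@1, Activity 2@2, Activity 3@1, Activity 4@4, Activity 5@1, Activity 6@3: d1:8  d2:6  d3:8  d4:5  d5:5  d6:5 — peak 8 ≤ 8.

yes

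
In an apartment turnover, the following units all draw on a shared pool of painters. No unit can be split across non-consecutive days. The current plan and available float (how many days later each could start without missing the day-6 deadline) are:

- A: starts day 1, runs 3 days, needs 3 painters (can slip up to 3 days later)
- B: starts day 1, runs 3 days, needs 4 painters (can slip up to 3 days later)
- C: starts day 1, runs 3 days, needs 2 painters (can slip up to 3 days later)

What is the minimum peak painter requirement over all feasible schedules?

5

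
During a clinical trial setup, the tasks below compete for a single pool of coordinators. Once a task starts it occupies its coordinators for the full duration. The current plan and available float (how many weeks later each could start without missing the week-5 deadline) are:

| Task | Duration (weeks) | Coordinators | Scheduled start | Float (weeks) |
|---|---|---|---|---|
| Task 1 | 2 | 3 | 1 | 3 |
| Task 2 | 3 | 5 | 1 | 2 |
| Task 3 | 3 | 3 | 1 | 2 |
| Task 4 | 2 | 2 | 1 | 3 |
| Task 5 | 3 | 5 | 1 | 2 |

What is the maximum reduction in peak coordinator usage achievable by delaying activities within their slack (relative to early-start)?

5

Early-start peak: w1:18  w2:18  w3:13  w4:0  w5:0 ⇒ 18.
Leveled (Task 1@1, Task 2@1, Task 3@1, Task 4@1, Task 5@3): w1:13  w2:13  w3:13  w4:5  w5:5 ⇒ 13.
Reduction 18 − 13 = 5.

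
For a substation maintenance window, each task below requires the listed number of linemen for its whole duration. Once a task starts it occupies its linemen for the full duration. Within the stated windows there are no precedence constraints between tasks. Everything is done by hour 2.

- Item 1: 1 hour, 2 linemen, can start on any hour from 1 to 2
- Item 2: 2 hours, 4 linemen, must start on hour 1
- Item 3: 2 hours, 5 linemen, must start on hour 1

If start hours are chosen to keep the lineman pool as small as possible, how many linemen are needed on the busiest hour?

11

Schedule Item 1@1, Item 2@1, Item 3@1: h1:11  h2:9 — peak 11.
No arrangement of the 2 feasible schedules does better.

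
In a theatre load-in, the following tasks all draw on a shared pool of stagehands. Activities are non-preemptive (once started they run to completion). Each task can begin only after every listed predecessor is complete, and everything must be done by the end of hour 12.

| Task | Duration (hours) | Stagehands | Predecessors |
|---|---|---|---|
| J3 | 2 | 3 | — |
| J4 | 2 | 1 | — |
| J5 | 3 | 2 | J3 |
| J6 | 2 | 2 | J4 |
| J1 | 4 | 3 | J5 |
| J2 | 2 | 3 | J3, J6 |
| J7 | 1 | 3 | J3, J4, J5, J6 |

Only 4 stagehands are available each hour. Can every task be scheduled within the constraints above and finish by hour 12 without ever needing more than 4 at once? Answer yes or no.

Schedule J3@1, J4@1, J5@3, J6@3, J1@6, J2@10, J7@12: h1:4  h2:4  h3:4  h4:4  h5:2  h6:3  h7:3  h8:3  h9:3  h10:3  h11:3  h12:3 — peak 4 ≤ 4.

yes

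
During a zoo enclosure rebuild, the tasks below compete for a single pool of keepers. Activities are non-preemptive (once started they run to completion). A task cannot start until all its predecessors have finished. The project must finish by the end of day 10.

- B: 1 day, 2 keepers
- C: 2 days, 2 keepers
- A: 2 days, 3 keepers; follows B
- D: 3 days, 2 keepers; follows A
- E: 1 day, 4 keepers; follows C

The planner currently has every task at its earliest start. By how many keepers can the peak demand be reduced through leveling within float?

Early-start peak: d1:4  d2:5  d3:7  d4:2  d5:2  d6:2  d7:0  d8:0  d9:0  d10:0 ⇒ 7.
Leveled (B@1, C@1, A@3, D@5, E@8): d1:4  d2:2  d3:3  d4:3  d5:2  d6:2  d7:2  d8:4  d9:0  d10:0 ⇒ 4.
Reduction 7 − 4 = 3.

3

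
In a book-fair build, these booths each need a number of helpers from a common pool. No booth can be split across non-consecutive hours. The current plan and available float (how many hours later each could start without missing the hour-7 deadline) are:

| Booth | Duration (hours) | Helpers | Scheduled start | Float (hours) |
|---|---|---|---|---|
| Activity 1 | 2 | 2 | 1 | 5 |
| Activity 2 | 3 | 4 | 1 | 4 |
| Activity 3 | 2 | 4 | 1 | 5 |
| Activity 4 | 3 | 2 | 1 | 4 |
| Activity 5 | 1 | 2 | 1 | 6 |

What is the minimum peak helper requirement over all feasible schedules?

Early-start (Activity 1@1, Activity 2@1, Activity 3@1, Activity 4@1, Activity 5@1) gives peak 14: h1:14  h2:12  h3:6  h4:0  h5:0  h6:0  h7:0.
Shift Activity 3→4, Activity 4→3, Activity 5→6.
Schedule Activity 1@1, Activity 2@1, Activity 3@4, Activity 4@3, Activity 5@6: h1:6  h2:6  h3:6  h4:6  h5:6  h6:2  h7:0 — peak 6.

6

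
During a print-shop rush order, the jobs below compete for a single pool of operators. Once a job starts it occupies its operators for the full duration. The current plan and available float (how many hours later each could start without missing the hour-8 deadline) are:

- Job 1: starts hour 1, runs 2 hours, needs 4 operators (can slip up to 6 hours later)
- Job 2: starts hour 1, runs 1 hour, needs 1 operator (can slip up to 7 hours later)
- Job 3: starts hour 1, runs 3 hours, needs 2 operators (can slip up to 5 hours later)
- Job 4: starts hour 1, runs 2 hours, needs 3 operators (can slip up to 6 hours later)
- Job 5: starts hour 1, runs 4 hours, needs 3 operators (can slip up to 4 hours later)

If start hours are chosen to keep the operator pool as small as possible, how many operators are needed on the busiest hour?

5

Early-start (Job 1@1, Job 2@1, Job 3@1, Job 4@1, Job 5@1) gives peak 13: h1:13  h2:12  h3:5  h4:3  h5:0  h6:0  h7:0  h8:0.
Shift Job 3→3, Job 4→3, Job 5→5.
Schedule Job 1@1, Job 2@1, Job 3@3, Job 4@3, Job 5@5: h1:5  h2:4  h3:5  h4:5  h5:5  h6:3  h7:3  h8:3 — peak 5.
Total operator-hours = 33 over 8 hours ⇒ peak ≥ ⌈33/8⌉ = 5, so 5 is optimal.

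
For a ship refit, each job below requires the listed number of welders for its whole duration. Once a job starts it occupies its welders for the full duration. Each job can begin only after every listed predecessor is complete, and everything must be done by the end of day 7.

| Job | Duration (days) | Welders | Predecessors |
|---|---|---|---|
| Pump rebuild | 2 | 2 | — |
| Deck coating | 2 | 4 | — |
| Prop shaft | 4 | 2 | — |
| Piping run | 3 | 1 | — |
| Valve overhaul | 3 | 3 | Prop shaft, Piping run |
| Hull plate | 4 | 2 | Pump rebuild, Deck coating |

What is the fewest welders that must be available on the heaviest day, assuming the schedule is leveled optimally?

9

Schedule Pump rebuild@1, Deck coating@1, Prop shaft@1, Piping run@1, Valve overhaul@5, Hull plate@3: d1:9  d2:9  d3:5  d4:4  d5:5  d6:5  d7:3 — peak 9.
No arrangement of the 10 feasible schedules does better.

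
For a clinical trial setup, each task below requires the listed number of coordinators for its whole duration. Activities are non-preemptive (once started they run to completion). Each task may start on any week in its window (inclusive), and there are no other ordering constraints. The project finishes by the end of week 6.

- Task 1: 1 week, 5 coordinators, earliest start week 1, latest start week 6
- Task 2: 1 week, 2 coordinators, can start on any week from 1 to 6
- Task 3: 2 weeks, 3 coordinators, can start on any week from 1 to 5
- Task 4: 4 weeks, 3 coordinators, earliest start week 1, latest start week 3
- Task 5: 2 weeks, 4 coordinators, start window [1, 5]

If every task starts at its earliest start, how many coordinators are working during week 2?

At early start, week 2 has: Task 3, Task 4, Task 5.
Demand: 3 + 3 + 4 = 10.

10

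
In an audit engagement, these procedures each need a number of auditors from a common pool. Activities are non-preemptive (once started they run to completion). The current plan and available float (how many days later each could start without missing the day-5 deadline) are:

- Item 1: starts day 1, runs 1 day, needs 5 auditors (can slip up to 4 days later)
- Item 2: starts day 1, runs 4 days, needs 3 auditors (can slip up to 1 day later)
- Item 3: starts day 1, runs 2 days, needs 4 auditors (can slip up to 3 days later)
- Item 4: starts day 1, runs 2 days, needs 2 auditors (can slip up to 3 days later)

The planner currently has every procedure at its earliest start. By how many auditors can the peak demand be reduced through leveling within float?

Early-start peak: d1:14  d2:9  d3:3  d4:3  d5:0 ⇒ 14.
Leveled (Item 1@1, Item 2@2, Item 3@2, Item 4@4): d1:5  d2:7  d3:7  d4:5  d5:5 ⇒ 7.
Reduction 14 − 7 = 7.

7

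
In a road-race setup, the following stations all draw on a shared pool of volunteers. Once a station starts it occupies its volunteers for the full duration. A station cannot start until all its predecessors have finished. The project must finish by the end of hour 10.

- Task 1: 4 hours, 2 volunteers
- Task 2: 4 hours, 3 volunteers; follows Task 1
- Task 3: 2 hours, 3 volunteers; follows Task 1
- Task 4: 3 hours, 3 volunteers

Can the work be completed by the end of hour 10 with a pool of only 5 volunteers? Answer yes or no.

yes

Schedule Task 1@1, Task 2@5, Task 3@9, Task 4@1: h1:5  h2:5  h3:5  h4:2  h5:3  h6:3  h7:3  h8:3  h9:3  h10:3 — peak 5 ≤ 5.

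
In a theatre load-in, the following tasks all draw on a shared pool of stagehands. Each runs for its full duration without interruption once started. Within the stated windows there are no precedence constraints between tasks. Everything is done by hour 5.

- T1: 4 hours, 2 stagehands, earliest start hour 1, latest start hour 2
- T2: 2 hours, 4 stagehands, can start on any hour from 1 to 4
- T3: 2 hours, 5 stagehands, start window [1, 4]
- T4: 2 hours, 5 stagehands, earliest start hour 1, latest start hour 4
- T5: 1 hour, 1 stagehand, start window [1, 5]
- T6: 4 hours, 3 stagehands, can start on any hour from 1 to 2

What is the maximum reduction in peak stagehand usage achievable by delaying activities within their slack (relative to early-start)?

Early-start peak: h1:20  h2:19  h3:5  h4:5  h5:0 ⇒ 20.
Leveled (T1@1, T2@1, T3@1, T4@3, T5@1, T6@2): h1:12  h2:14  h3:10  h4:10  h5:3 ⇒ 14.
Reduction 20 − 14 = 6.

6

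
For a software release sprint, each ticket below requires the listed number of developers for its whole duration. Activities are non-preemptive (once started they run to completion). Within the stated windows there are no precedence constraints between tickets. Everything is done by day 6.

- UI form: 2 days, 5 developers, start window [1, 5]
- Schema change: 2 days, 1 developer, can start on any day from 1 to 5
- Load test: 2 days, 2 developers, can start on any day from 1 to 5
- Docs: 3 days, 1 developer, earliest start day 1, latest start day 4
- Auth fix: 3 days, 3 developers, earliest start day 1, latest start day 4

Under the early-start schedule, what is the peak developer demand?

12

Early-start schedule: UI form@1, Schema change@1, Load test@1, Docs@1, Auth fix@1.
Load per day: day 1: 12, day 2: 12, day 3: 4, day 4: 0, day 5: 0, day 6: 0.
Peak is 12.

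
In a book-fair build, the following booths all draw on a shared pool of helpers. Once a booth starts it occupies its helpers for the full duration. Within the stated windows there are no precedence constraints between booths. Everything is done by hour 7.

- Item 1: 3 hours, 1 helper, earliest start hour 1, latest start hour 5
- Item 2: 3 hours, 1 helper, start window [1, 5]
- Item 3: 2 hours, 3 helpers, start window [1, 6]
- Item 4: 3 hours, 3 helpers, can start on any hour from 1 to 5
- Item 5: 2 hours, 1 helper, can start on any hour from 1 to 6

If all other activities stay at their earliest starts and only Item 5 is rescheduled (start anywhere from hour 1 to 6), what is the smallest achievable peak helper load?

Item 5@1: h1:9  h2:9  h3:5  h4:0  h5:0  h6:0  h7:0 → peak 9
Item 5@2: h1:8  h2:9  h3:6  h4:0  h5:0  h6:0  h7:0 → peak 9
Item 5@3: h1:8  h2:8  h3:6  h4:1  h5:0  h6:0  h7:0 → peak 8
Item 5@4: h1:8  h2:8  h3:5  h4:1  h5:1  h6:0  h7:0 → peak 8
Item 5@5: h1:8  h2:8  h3:5  h4:0  h5:1  h6:1  h7:0 → peak 8
Item 5@6: h1:8  h2:8  h3:5  h4:0  h5:0  h6:1  h7:1 → peak 8
Best is Item 5@3, peak 8.

8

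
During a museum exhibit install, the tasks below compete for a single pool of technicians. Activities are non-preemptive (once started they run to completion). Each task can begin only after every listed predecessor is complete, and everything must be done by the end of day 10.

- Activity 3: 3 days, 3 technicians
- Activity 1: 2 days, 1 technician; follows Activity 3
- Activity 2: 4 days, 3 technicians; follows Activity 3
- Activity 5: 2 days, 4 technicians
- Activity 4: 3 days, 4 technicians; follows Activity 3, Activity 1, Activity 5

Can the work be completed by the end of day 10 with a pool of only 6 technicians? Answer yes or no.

no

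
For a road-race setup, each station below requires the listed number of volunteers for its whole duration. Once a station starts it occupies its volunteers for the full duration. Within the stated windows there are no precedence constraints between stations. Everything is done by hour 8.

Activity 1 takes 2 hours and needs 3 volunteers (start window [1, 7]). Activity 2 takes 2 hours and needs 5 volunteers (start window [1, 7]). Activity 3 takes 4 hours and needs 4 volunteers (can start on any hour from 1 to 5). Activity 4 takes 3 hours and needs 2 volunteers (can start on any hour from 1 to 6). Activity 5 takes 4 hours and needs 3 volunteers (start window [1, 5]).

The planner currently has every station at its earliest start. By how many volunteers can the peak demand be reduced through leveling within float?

Early-start peak: h1:17  h2:17  h3:9  h4:7  h5:0  h6:0  h7:0  h8:0 ⇒ 17.
Leveled (Activity 1@1, Activity 2@3, Activity 3@5, Activity 4@1, Activity 5@5): h1:5  h2:5  h3:7  h4:5  h5:7  h6:7  h7:7  h8:7 ⇒ 7.
Reduction 17 − 7 = 10.

10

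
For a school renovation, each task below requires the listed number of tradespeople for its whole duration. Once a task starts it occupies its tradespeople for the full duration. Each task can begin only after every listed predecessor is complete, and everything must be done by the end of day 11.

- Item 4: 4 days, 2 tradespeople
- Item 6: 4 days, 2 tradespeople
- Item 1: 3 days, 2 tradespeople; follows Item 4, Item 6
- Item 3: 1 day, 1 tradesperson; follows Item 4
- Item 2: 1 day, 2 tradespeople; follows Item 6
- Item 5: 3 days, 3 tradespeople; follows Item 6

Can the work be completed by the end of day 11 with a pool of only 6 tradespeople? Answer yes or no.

yes

Schedule Item 4@1, Item 6@1, Item 1@5, Item 3@5, Item 2@6, Item 5@8: d1:4  d2:4  d3:4  d4:4  d5:3  d6:4  d7:2  d8:3  d9:3  d10:3  d11:0 — peak 4 ≤ 6.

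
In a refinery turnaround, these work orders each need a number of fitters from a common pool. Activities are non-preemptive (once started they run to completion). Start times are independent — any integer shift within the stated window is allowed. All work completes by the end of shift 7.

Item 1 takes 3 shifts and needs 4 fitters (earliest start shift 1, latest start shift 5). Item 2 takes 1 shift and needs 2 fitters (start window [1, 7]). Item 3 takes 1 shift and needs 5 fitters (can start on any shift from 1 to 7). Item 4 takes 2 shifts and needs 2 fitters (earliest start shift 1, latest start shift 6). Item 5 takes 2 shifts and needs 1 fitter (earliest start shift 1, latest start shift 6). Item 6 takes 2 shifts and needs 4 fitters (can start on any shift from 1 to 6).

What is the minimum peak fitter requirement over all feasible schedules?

6

Early-start (Item 1@1, Item 2@1, Item 3@1, Item 4@1, Item 5@1, Item 6@1) gives peak 18: s1:18  s2:11  s3:4  s4:0  s5:0  s6:0  s7:0.
Shift Item 3→4, Item 4→2, Item 5→4, Item 6→5.
Schedule Item 1@1, Item 2@1, Item 3@4, Item 4@2, Item 5@4, Item 6@5: s1:6  s2:6  s3:6  s4:6  s5:5  s6:4  s7:0 — peak 6.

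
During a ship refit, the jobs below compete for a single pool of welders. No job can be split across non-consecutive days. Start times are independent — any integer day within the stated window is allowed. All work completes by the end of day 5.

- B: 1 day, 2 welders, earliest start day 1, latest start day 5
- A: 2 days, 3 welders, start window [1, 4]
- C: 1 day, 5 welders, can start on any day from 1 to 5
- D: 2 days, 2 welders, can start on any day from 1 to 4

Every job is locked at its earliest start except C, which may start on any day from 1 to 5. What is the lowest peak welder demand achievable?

C@1: d1:12  d2:5  d3:0  d4:0  d5:0 → peak 12
C@2: d1:7  d2:10  d3:0  d4:0  d5:0 → peak 10
C@3: d1:7  d2:5  d3:5  d4:0  d5:0 → peak 7
C@4: d1:7  d2:5  d3:0  d4:5  d5:0 → peak 7
C@5: d1:7  d2:5  d3:0  d4:0  d5:5 → peak 7
Best is C@3, peak 7.

7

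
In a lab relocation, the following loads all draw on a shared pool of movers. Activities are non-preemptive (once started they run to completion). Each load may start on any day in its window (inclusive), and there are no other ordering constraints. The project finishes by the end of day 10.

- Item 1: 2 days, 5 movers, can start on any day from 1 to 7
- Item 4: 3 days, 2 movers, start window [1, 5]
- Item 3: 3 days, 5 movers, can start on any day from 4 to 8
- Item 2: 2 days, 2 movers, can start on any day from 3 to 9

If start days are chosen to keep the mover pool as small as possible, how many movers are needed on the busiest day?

Early-start (Item 1@1, Item 4@1, Item 3@4, Item 2@3) gives peak 7: d1:7  d2:7  d3:4  d4:7  d5:5  d6:5  d7:0  d8:0  d9:0  d10:0.
Shift Item 4→3, Item 3→6.
Schedule Item 1@1, Item 4@3, Item 3@6, Item 2@3: d1:5  d2:5  d3:4  d4:4  d5:2  d6:5  d7:5  d8:5  d9:0  d10:0 — peak 5.

5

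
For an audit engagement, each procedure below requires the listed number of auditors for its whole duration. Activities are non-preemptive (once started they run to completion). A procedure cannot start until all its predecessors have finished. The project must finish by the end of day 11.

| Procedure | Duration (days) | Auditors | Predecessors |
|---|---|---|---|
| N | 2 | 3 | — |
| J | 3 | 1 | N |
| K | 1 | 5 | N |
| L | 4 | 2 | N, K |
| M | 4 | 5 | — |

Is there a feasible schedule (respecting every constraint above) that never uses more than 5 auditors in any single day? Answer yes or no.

Schedule N@1, J@4, K@3, L@4, M@8: d1:3  d2:3  d3:5  d4:3  d5:3  d6:3  d7:2  d8:5  d9:5  d10:5  d11:5 — peak 5 ≤ 5.

yes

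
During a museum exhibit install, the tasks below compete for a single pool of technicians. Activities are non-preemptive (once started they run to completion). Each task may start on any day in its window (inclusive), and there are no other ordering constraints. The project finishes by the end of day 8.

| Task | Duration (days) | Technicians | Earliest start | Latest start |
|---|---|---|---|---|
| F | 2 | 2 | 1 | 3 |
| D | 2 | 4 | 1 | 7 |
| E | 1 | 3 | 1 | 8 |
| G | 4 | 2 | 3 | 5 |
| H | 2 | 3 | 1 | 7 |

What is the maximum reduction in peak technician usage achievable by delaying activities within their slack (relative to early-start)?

7

Early-start peak: d1:12  d2:9  d3:2  d4:2  d5:2  d6:2  d7:0  d8:0 ⇒ 12.
Leveled (F@1, D@3, E@1, G@5, H@5): d1:5  d2:2  d3:4  d4:4  d5:5  d6:5  d7:2  d8:2 ⇒ 5.
Reduction 12 − 5 = 7.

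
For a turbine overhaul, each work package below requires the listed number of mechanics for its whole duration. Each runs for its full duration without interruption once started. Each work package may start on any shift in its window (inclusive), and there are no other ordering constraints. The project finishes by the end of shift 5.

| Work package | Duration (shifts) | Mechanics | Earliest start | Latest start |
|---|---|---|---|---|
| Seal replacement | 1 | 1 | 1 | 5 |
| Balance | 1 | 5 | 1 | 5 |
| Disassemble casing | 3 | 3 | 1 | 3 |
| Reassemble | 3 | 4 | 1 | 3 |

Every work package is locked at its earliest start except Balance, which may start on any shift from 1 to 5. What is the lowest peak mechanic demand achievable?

Balance@1: s1:13  s2:7  s3:7  s4:0  s5:0 → peak 13
Balance@2: s1:8  s2:12  s3:7  s4:0  s5:0 → peak 12
Balance@3: s1:8  s2:7  s3:12  s4:0  s5:0 → peak 12
Balance@4: s1:8  s2:7  s3:7  s4:5  s5:0 → peak 8
Balance@5: s1:8  s2:7  s3:7  s4:0  s5:5 → peak 8
Best is Balance@4, peak 8.

8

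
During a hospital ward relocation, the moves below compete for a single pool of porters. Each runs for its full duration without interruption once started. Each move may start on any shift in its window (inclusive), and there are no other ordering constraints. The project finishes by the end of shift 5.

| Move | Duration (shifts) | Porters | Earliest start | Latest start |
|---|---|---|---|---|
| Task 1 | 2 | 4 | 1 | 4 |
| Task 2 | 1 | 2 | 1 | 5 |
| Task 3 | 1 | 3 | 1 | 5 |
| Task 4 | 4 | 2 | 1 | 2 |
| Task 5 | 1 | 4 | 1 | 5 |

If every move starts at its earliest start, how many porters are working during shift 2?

6

At early start, shift 2 has: Task 1, Task 4.
Demand: 4 + 2 = 6.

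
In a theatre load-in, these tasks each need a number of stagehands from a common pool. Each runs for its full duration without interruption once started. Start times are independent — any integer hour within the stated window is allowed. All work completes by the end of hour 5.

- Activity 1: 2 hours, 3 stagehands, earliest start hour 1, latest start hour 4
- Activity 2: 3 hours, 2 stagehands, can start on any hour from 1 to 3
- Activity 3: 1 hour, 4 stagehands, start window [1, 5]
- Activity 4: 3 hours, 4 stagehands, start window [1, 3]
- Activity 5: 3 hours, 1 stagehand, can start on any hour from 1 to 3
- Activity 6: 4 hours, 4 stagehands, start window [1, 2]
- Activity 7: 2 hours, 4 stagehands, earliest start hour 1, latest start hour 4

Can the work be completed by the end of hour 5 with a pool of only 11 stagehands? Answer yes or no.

Schedule Activity 1@1, Activity 2@3, Activity 3@1, Activity 4@1, Activity 5@3, Activity 6@2, Activity 7@4: h1:11  h2:11  h3:11  h4:11  h5:11 — peak 11 ≤ 11.

yes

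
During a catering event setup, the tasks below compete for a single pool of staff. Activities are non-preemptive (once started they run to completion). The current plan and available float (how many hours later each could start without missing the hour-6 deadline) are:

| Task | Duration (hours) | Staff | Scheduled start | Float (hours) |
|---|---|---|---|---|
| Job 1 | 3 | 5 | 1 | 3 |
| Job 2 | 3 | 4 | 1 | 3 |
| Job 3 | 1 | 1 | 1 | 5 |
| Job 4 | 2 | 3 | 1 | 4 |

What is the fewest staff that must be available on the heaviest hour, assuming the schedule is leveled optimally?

Early-start (Job 1@1, Job 2@1, Job 3@1, Job 4@1) gives peak 13: h1:13  h2:12  h3:9  h4:0  h5:0  h6:0.
Shift Job 2→4, Job 4→4.
Schedule Job 1@1, Job 2@4, Job 3@1, Job 4@4: h1:6  h2:5  h3:5  h4:7  h5:7  h6:4 — peak 7.

7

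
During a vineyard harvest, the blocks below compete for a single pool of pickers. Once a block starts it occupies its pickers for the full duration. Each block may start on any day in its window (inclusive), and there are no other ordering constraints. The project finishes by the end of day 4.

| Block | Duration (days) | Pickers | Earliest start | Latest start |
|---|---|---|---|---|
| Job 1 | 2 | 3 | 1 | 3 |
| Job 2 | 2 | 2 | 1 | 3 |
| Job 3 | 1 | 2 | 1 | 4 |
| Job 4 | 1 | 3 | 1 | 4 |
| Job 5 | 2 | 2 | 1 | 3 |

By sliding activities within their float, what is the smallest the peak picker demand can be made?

5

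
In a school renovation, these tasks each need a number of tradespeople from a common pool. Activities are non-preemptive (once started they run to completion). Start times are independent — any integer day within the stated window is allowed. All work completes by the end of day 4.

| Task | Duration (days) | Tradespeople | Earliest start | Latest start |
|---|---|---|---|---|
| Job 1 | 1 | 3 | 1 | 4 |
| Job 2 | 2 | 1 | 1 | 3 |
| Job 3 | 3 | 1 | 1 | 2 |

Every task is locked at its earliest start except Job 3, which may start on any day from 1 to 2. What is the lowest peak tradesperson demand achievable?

4

Job 3@1: d1:5  d2:2  d3:1  d4:0 → peak 5
Job 3@2: d1:4  d2:2  d3:1  d4:1 → peak 4
Best is Job 3@2, peak 4.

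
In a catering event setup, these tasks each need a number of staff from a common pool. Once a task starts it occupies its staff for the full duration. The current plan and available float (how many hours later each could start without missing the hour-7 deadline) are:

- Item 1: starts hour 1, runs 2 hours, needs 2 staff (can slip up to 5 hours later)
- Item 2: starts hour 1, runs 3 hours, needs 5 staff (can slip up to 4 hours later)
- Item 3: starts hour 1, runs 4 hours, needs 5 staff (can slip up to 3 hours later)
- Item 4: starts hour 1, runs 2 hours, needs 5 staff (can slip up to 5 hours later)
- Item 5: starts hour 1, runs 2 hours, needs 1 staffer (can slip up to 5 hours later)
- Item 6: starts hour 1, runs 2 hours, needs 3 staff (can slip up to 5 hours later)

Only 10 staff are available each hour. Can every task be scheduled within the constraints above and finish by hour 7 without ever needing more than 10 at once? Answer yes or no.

Schedule Item 1@1, Item 2@1, Item 3@3, Item 4@4, Item 5@1, Item 6@6: h1:8  h2:8  h3:10  h4:10  h5:10  h6:8  h7:3 — peak 10 ≤ 10.

yes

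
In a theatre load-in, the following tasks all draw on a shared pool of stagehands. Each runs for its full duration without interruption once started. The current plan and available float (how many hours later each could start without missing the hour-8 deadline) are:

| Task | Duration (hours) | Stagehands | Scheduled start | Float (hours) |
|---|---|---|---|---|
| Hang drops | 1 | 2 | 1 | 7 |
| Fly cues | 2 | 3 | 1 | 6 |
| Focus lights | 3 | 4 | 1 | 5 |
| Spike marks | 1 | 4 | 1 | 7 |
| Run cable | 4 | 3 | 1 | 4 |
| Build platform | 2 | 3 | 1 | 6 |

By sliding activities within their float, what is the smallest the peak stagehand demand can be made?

Early-start (Hang drops@1, Fly cues@1, Focus lights@1, Spike marks@1, Run cable@1, Build platform@1) gives peak 19: h1:19  h2:13  h3:7  h4:3  h5:0  h6:0  h7:0  h8:0.
Shift Fly cues→2, Focus lights→6, Run cable→2, Build platform→4.
Schedule Hang drops@1, Fly cues@2, Focus lights@6, Spike marks@1, Run cable@2, Build platform@4: h1:6  h2:6  h3:6  h4:6  h5:6  h6:4  h7:4  h8:4 — peak 6.
Total stagehand-hours = 42 over 8 hours ⇒ peak ≥ ⌈42/8⌉ = 6, so 6 is optimal.

6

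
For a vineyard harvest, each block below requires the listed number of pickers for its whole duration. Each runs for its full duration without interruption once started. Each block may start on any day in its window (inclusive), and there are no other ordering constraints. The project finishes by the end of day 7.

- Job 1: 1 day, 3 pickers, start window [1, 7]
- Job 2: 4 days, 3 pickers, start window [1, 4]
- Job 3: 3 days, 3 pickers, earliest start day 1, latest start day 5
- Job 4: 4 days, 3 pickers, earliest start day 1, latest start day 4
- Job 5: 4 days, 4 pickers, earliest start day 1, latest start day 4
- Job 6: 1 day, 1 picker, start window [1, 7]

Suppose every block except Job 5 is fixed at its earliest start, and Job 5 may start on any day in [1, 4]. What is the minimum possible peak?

Job 5@1: d1:17  d2:13  d3:13  d4:10  d5:0  d6:0  d7:0 → peak 17
Job 5@2: d1:13  d2:13  d3:13  d4:10  d5:4  d6:0  d7:0 → peak 13
Job 5@3: d1:13  d2:9  d3:13  d4:10  d5:4  d6:4  d7:0 → peak 13
Job 5@4: d1:13  d2:9  d3:9  d4:10  d5:4  d6:4  d7:4 → peak 13
Best is Job 5@2, peak 13.

13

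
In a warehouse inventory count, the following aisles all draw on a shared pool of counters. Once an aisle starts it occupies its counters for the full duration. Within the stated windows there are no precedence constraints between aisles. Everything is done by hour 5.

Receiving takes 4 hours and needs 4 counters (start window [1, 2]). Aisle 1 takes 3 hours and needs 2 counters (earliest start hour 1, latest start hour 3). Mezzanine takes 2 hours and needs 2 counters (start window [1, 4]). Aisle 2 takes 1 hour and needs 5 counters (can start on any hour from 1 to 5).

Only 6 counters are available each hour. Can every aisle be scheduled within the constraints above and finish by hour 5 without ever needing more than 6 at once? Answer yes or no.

no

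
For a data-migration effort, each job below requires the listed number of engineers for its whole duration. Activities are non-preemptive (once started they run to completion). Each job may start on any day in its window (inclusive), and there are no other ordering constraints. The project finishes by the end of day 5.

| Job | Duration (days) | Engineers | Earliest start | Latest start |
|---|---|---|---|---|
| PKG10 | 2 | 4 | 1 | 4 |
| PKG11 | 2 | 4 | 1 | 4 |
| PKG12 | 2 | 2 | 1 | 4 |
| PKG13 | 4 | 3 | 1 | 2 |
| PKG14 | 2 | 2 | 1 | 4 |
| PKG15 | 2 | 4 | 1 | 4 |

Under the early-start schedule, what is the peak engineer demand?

19

Early-start schedule: PKG10@1, PKG11@1, PKG12@1, PKG13@1, PKG14@1, PKG15@1.
Load per day: day 1: 19, day 2: 19, day 3: 3, day 4: 3, day 5: 0.
Peak is 19.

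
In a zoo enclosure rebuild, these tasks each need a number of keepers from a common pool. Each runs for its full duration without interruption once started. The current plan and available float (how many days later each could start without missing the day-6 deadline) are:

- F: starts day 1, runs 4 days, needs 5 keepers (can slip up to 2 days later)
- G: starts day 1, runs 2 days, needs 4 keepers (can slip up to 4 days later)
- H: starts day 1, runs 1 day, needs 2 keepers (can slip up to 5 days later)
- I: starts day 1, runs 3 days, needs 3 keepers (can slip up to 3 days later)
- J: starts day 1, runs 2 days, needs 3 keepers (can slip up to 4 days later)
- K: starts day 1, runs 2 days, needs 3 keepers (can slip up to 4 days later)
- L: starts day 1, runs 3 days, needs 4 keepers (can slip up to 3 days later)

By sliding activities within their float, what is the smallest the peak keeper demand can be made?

11

Early-start (F@1, G@1, H@1, I@1, J@1, K@1, L@1) gives peak 24: d1:24  d2:22  d3:12  d4:5  d5:0  d6:0.
Shift G→5, J→2, K→5, L→4.
Schedule F@1, G@5, H@1, I@1, J@2, K@5, L@4: d1:10  d2:11  d3:11  d4:9  d5:11  d6:11 — peak 11.
Total keeper-days = 63 over 6 days ⇒ peak ≥ ⌈63/6⌉ = 11, so 11 is optimal.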